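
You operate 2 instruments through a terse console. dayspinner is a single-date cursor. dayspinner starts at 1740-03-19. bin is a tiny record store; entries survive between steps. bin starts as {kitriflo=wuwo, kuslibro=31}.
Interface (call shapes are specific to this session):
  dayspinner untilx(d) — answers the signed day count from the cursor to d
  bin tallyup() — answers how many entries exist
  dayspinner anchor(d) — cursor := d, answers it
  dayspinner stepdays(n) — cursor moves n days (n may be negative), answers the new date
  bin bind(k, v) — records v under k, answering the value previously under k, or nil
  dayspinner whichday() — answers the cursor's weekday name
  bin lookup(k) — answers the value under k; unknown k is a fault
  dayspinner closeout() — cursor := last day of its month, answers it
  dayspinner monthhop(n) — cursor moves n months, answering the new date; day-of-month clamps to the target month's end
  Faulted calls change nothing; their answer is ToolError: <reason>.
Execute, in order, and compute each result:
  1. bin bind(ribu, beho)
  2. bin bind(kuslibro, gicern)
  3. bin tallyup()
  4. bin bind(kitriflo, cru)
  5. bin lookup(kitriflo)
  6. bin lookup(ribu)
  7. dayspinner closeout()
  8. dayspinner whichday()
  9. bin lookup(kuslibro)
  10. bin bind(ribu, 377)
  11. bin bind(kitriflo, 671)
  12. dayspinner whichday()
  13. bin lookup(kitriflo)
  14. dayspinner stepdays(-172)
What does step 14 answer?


Answer: 1739-10-11

Derivation:
Next I call bin bind with k='ribu', v='beho', giving nil.
I use bin bind with k='kuslibro', v='gicern', and get 31.
I use bin tallyup, which returns 3.
I invoke bin bind with k='kitriflo', v='cru', which returns wuwo.
Then bin lookup with k='kitriflo', which returns cru.
Now I run bin lookup with k='ribu', yielding beho.
I try dayspinner closeout, and see 1740-03-31.
Invoking dayspinner whichday(), and see Thursday.
I call bin lookup with k='kuslibro', — result: gicern.
Now I run bin bind with k='ribu', v='377', and get beho.
Using bin bind with k='kitriflo', v='671', and see cru.
I invoke dayspinner whichday, and observe Thursday.
Then bin lookup with k='kitriflo', yielding 671.
I invoke dayspinner stepdays with n='-172', which returns 1739-10-11.


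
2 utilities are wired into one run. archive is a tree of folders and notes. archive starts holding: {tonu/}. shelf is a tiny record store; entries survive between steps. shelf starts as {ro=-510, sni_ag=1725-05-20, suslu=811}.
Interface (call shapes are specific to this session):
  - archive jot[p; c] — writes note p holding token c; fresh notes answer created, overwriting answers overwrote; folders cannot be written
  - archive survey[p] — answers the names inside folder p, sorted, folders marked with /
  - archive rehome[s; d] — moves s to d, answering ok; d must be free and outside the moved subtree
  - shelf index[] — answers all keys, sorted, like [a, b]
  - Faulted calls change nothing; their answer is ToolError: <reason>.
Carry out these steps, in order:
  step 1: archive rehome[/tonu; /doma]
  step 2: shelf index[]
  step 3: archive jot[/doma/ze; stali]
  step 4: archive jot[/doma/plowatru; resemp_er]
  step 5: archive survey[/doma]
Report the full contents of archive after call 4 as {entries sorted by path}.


~$ archive rehome /tonu /doma
= ok
~$ shelf index
= [ro, sni_ag, suslu]
~$ archive jot /doma/ze stali
= created
~$ archive jot /doma/plowatru resemp_er
= created
~$ archive survey /doma
= [plowatru, ze]

Answer: {doma/, doma/plowatru=resemp_er, doma/ze=stali}


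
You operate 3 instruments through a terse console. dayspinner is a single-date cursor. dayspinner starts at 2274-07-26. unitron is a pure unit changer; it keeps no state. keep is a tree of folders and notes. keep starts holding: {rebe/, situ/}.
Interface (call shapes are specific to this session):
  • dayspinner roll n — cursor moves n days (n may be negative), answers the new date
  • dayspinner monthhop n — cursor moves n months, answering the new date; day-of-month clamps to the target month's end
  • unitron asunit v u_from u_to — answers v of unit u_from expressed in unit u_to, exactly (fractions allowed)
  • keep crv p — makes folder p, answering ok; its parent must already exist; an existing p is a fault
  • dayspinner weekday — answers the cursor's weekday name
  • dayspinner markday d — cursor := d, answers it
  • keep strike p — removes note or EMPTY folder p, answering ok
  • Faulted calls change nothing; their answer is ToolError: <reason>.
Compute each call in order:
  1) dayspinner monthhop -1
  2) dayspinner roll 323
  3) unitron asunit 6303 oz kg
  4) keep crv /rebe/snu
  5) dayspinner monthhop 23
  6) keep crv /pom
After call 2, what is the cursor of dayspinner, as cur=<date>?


Answer: cur=2275-05-15

Derivation:
-> dayspinner monthhop(-1)
<- 2274-06-26
-> dayspinner roll(323)
<- 2275-05-15
-> unitron asunit(6303, oz, kg)
<- 285899270811/1600000000
-> keep crv(/rebe/snu)
<- ok
-> dayspinner monthhop(23)
<- 2277-04-15
-> keep crv(/pom)
<- ok


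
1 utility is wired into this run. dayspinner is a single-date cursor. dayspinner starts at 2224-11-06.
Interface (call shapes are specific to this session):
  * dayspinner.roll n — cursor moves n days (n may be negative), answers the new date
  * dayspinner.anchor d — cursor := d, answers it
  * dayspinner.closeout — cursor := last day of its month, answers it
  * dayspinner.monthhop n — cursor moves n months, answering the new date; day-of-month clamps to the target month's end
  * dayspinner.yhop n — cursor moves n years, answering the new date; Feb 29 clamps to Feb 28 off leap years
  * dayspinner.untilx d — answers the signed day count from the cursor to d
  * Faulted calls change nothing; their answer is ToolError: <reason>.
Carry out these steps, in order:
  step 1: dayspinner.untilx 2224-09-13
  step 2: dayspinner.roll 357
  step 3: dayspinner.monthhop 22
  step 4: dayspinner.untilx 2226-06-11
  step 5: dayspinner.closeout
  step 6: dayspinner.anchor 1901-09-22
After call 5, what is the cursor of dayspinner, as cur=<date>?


I try dayspinner.untilx(2224-09-13), → -54.
I invoke dayspinner.roll(357), → 2225-10-29.
Now I run dayspinner.monthhop(22), → 2227-08-29.
I try dayspinner.untilx(2226-06-11), yielding -444.
I call dayspinner.closeout(), yielding 2227-08-31.
I call dayspinner.anchor(1901-09-22), yielding 1901-09-22.

Answer: cur=2227-08-31


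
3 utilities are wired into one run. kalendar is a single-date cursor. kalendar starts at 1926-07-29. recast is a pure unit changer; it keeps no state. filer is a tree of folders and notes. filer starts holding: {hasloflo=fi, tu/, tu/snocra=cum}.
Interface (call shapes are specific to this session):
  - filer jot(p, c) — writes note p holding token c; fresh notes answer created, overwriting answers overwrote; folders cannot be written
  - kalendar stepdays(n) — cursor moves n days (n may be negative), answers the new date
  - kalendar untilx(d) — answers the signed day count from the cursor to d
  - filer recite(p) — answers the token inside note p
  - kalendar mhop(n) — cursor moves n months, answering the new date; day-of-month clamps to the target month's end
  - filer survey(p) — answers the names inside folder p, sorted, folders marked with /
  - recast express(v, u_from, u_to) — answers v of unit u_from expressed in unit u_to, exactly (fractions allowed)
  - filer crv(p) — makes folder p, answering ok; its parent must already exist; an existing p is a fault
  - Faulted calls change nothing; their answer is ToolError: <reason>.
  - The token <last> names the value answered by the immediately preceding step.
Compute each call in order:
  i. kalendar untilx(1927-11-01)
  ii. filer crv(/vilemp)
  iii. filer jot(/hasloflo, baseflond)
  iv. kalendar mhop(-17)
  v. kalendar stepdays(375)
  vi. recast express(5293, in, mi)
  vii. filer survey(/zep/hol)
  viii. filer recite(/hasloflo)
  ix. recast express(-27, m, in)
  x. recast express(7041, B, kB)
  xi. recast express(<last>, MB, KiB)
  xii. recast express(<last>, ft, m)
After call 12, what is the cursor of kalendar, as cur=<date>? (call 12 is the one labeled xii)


Using kalendar untilx using d: 1927-11-01: 460.
Invoking filer crv using p: /vilemp: ok.
Using filer jot using p: /hasloflo, c: baseflond, and observe overwrote.
I run kalendar mhop using n: -17, giving 1925-02-28.
I use kalendar stepdays using n: 375, and get 1926-03-10.
Invoking recast express using v: 5293, u_from: in, u_to: mi, and observe 5293/63360.
Next I call filer survey using p: /zep/hol, → ToolError: not found.
I run filer recite using p: /hasloflo, → baseflond.
Then recast express using v: -27, u_from: m, u_to: in, and observe -135000/127.
Next I call recast express using v: 7041, u_from: B, u_to: kB, and see 7041/1000.
I use recast express using v: <last>, u_from: MB, u_to: KiB, which returns 880125/128.
Now I run recast express using v: <last>, u_from: ft, u_to: m, → 2682621/1280.

Answer: cur=1926-03-10


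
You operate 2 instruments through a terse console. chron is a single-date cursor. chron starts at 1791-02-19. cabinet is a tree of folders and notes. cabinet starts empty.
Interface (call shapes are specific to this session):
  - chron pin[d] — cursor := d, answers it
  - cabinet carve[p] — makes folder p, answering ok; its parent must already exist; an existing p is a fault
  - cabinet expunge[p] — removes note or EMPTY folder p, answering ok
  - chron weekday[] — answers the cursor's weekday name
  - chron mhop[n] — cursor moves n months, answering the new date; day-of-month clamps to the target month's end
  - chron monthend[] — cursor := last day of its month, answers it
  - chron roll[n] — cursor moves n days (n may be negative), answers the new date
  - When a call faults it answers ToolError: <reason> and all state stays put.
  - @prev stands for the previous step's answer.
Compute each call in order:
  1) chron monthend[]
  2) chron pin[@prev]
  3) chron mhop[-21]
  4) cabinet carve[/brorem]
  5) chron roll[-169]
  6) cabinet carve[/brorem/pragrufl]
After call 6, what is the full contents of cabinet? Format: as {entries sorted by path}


Answer: {brorem/, brorem/pragrufl/}

Derivation:
# 1. chron monthend() => 1791-02-28
# 2. chron pin(@prev) => 1791-02-28
# 3. chron mhop(-21) => 1789-05-28
# 4. cabinet carve(/brorem) => ok
# 5. chron roll(-169) => 1788-12-10
# 6. cabinet carve(/brorem/pragrufl) => ok


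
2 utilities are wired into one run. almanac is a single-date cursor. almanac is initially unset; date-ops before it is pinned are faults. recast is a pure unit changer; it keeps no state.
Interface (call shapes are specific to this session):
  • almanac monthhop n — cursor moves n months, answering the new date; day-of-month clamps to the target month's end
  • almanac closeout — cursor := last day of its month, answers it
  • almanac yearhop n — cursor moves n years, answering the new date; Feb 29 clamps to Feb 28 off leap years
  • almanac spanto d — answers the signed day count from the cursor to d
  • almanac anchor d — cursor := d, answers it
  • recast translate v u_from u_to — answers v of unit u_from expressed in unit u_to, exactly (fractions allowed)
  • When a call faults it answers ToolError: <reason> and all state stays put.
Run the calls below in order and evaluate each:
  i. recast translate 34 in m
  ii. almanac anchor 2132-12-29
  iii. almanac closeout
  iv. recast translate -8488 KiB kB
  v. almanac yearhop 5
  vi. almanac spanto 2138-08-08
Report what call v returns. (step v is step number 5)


Answer: 2137-12-31

Derivation:
Do: recast translate[v→34; u_from→in; u_to→m]
See: 2159/2500
Do: almanac anchor[d→2132-12-29]
See: 2132-12-29
Do: almanac closeout[]
See: 2132-12-31
Do: recast translate[v→-8488; u_from→KiB; u_to→kB]
See: -1086464/125
Do: almanac yearhop[n→5]
See: 2137-12-31
Do: almanac spanto[d→2138-08-08]
See: 220


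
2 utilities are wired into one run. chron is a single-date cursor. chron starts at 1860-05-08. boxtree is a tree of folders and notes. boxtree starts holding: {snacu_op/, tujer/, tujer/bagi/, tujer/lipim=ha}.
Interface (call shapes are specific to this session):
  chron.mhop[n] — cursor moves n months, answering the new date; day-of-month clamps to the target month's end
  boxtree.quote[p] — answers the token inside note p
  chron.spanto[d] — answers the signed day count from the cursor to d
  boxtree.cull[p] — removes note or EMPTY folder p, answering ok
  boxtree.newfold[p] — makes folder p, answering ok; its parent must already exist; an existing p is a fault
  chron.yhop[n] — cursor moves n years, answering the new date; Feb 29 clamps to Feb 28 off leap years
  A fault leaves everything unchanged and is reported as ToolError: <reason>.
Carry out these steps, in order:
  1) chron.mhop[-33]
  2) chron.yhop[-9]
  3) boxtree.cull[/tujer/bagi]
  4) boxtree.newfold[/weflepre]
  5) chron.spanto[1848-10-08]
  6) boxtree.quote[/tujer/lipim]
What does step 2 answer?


Answer: 1848-08-08

Derivation:
> mhop -33
  1857-08-08
> yhop -9
  1848-08-08
> cull /tujer/bagi
  ok
> newfold /weflepre
  ok
> spanto 1848-10-08
  61
> quote /tujer/lipim
  ha


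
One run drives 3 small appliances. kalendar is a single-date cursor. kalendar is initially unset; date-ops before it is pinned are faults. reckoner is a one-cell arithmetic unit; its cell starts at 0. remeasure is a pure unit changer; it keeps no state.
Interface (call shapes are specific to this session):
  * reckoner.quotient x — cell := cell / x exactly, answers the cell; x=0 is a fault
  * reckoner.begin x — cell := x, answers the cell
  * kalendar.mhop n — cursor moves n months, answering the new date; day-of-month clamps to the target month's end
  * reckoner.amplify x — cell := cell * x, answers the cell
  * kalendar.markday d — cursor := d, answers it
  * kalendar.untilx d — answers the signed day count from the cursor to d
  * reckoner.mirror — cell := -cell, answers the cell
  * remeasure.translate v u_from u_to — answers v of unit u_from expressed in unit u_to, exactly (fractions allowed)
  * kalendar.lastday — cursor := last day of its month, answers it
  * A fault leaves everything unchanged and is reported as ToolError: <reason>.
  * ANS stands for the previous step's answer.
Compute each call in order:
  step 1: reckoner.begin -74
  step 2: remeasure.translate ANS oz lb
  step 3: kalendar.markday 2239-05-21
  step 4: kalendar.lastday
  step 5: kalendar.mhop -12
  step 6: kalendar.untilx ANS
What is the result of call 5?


Answer: 2238-05-31

Derivation:
# 1. reckoner.begin(x=-74) : -74
# 2. remeasure.translate(v=ANS, u_from=oz, u_to=lb) : -37/8
# 3. kalendar.markday(d=2239-05-21) : 2239-05-21
# 4. kalendar.lastday() : 2239-05-31
# 5. kalendar.mhop(n=-12) : 2238-05-31
# 6. kalendar.untilx(d=ANS) : 0


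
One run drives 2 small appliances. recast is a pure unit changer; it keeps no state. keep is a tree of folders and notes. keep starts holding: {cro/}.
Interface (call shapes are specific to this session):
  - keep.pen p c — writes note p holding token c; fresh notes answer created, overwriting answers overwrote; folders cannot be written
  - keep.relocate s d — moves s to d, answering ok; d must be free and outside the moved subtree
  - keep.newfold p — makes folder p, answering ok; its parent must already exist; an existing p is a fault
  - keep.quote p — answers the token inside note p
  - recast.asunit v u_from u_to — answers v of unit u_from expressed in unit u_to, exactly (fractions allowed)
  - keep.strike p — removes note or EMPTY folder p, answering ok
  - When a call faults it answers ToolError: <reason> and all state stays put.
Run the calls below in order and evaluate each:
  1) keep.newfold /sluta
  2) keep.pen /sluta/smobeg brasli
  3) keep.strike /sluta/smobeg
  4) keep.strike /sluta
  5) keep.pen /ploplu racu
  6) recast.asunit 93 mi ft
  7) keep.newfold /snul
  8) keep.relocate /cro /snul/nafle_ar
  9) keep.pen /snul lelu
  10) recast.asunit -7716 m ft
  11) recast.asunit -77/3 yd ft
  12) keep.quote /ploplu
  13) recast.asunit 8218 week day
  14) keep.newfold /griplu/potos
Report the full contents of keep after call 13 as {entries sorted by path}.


·→ keep.newfold(p: /sluta)
·← ok
·→ keep.pen(p: /sluta/smobeg, c: brasli)
·← created
·→ keep.strike(p: /sluta/smobeg)
·← ok
·→ keep.strike(p: /sluta)
·← ok
·→ keep.pen(p: /ploplu, c: racu)
·← created
·→ recast.asunit(v: 93, u_from: mi, u_to: ft)
·← 491040
·→ keep.newfold(p: /snul)
·← ok
·→ keep.relocate(s: /cro, d: /snul/nafle_ar)
·← ok
·→ keep.pen(p: /snul, c: lelu)
·← ToolError: is a directory
·→ recast.asunit(v: -7716, u_from: m, u_to: ft)
·← -3215000/127
·→ recast.asunit(v: -77/3, u_from: yd, u_to: ft)
·← -77
·→ keep.quote(p: /ploplu)
·← racu
·→ recast.asunit(v: 8218, u_from: week, u_to: day)
·← 57526
·→ keep.newfold(p: /griplu/potos)
·← ToolError: no parent

Answer: {ploplu=racu, snul/, snul/nafle_ar/}


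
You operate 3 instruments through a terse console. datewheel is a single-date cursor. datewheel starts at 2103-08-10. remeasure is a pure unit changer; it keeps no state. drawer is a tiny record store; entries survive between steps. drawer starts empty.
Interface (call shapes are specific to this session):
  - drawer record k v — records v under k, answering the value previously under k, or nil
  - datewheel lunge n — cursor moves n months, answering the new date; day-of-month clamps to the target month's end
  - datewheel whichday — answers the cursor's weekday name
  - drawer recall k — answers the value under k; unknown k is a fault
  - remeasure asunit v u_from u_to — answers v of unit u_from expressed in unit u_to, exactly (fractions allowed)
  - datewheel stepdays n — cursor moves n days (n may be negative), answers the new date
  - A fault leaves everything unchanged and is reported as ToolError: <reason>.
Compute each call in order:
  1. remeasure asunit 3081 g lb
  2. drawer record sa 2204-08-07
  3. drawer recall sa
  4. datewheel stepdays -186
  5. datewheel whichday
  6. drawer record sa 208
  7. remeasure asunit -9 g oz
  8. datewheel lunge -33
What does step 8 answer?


-> remeasure asunit(v→3081, u_from→g, u_to→lb)
<- 308100000/45359237
-> drawer record(k→sa, v→2204-08-07)
<- nil
-> drawer recall(k→sa)
<- 2204-08-07
-> datewheel stepdays(n→-186)
<- 2103-02-05
-> datewheel whichday()
<- Monday
-> drawer record(k→sa, v→208)
<- 2204-08-07
-> remeasure asunit(v→-9, u_from→g, u_to→oz)
<- -14400000/45359237
-> datewheel lunge(n→-33)
<- 2100-05-05

Answer: 2100-05-05


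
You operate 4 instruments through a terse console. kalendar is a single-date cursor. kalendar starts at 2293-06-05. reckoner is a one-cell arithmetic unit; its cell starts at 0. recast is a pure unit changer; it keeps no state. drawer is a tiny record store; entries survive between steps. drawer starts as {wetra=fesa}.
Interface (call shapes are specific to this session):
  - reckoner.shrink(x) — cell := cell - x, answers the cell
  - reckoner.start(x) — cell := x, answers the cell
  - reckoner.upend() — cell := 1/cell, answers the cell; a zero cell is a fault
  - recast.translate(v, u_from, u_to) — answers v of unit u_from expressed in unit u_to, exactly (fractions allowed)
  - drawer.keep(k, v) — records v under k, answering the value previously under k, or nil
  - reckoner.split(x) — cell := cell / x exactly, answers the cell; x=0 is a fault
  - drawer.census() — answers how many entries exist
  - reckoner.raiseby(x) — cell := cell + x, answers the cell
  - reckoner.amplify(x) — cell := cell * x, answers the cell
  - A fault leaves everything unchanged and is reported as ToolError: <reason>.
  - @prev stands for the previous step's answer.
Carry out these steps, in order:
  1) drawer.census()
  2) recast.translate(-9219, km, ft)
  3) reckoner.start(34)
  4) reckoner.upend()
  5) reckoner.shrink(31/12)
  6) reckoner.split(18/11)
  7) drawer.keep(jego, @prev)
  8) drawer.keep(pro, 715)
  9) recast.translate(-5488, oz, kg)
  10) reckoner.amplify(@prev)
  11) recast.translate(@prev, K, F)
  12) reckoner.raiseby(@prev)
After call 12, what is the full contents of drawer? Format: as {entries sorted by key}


Answer: {jego=-5731/3672, pro=715, wetra=fesa}

Derivation:
·→ drawer.census()
·← 1
·→ recast.translate(-9219, km, ft)
·← -3841250000/127
·→ reckoner.start(34)
·← 34
·→ reckoner.upend()
·← 1/34
·→ reckoner.shrink(31/12)
·← -521/204
·→ reckoner.split(18/11)
·← -5731/3672
·→ drawer.keep(jego, @prev)
·← nil
·→ drawer.keep(pro, 715)
·← nil
·→ recast.translate(-5488, oz, kg)
·← -15558218291/100000000
·→ reckoner.amplify(@prev)
·← 89164149025721/367200000000
·→ recast.translate(@prev, K, F)
·← -4608530974279/204000000000
·→ reckoner.raiseby(@prev)
·← 202171983180047/918000000000


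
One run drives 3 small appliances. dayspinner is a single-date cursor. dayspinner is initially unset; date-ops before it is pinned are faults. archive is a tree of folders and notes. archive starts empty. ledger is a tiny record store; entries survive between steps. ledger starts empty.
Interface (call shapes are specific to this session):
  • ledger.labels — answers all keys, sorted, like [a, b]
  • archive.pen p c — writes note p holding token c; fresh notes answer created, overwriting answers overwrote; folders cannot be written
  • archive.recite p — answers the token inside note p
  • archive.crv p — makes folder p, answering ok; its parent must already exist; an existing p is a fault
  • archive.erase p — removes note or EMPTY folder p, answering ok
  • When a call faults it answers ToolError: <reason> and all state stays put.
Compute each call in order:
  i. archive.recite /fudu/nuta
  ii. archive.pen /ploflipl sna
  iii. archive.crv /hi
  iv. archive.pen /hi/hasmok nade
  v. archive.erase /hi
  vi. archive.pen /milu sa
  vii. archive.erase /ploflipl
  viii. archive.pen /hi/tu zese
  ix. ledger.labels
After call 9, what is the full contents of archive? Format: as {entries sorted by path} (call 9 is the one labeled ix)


-> archive.recite(p→/fudu/nuta)
<- ToolError: not found
-> archive.pen(p→/ploflipl, c→sna)
<- created
-> archive.crv(p→/hi)
<- ok
-> archive.pen(p→/hi/hasmok, c→nade)
<- created
-> archive.erase(p→/hi)
<- ToolError: not empty
-> archive.pen(p→/milu, c→sa)
<- created
-> archive.erase(p→/ploflipl)
<- ok
-> archive.pen(p→/hi/tu, c→zese)
<- created
-> ledger.labels()
<- []

Answer: {hi/, hi/hasmok=nade, hi/tu=zese, milu=sa}


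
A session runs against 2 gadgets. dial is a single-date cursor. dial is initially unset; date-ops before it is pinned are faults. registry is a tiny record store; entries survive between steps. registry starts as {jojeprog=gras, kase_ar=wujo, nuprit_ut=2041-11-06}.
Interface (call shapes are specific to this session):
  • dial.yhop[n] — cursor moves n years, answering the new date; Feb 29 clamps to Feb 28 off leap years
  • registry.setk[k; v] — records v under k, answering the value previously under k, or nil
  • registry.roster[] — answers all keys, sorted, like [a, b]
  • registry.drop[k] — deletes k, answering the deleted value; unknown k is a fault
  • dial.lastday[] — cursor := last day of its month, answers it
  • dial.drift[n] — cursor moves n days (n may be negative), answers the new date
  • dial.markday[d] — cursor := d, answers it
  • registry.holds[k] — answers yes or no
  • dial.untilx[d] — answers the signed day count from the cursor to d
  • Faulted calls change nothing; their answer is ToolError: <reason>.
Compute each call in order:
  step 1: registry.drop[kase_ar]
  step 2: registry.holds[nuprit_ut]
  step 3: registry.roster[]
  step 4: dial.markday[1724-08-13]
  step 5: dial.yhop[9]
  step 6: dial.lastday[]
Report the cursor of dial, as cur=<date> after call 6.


# registry.drop(k='kase_ar') -> wujo
# registry.holds(k='nuprit_ut') -> yes
# registry.roster() -> [jojeprog, nuprit_ut]
# dial.markday(d='1724-08-13') -> 1724-08-13
# dial.yhop(n='9') -> 1733-08-13
# dial.lastday() -> 1733-08-31

Answer: cur=1733-08-31


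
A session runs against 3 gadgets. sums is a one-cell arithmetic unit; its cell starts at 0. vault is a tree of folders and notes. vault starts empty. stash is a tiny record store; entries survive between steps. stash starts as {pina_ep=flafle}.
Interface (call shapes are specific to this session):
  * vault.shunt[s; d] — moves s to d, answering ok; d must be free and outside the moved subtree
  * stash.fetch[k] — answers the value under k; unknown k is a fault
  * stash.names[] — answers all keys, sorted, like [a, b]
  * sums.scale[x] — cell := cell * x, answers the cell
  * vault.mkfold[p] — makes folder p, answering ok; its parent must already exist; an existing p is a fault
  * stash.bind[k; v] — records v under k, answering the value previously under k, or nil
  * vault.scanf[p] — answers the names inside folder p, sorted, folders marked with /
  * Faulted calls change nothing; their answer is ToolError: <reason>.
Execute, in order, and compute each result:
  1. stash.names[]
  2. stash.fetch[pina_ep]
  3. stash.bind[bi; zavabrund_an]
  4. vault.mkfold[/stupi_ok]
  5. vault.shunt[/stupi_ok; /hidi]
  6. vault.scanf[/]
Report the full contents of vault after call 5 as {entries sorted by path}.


Answer: {hidi/}

Derivation:
>>> names
  [pina_ep]
>>> fetch k=pina_ep
  flafle
>>> bind k=bi v=zavabrund_an
  nil
>>> mkfold p=/stupi_ok
  ok
>>> shunt s=/stupi_ok d=/hidi
  ok
>>> scanf p=/
  [hidi/]


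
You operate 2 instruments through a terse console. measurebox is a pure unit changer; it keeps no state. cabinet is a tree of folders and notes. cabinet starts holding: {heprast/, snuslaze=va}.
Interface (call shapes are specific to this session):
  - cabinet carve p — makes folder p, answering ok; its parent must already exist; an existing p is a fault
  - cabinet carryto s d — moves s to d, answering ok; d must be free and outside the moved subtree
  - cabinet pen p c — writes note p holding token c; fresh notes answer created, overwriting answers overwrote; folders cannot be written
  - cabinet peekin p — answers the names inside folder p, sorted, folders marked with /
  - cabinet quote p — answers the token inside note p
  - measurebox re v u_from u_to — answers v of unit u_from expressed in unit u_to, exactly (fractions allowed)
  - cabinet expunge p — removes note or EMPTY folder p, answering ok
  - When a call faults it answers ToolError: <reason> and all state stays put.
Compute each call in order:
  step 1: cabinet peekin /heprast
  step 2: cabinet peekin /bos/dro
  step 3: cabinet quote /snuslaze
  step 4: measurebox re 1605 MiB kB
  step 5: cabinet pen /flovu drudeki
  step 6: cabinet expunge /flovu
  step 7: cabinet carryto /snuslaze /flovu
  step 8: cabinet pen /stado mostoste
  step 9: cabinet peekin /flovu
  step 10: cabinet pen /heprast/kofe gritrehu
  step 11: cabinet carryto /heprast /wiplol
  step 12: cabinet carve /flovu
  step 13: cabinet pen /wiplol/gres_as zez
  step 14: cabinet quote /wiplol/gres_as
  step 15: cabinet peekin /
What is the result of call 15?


I run cabinet peekin(/heprast), → [].
Using cabinet peekin(/bos/dro), and get ToolError: not found.
I call cabinet quote(/snuslaze), → va.
I call measurebox re(1605, MiB, kB), — result: 42074112/25.
I invoke cabinet pen(/flovu, drudeki), and observe created.
I invoke cabinet expunge(/flovu), → ok.
I invoke cabinet carryto(/snuslaze, /flovu): ok.
Invoking cabinet pen(/stado, mostoste), and see created.
Next I call cabinet peekin(/flovu), which returns ToolError: not a directory.
Invoking cabinet pen(/heprast/kofe, gritrehu), yielding created.
I use cabinet carryto(/heprast, /wiplol), yielding ok.
I try cabinet carve(/flovu), which returns ToolError: exists.
Next I call cabinet pen(/wiplol/gres_as, zez), → created.
Next I call cabinet quote(/wiplol/gres_as), → zez.
Using cabinet peekin(/), and get [flovu, stado, wiplol/].

Answer: [flovu, stado, wiplol/]


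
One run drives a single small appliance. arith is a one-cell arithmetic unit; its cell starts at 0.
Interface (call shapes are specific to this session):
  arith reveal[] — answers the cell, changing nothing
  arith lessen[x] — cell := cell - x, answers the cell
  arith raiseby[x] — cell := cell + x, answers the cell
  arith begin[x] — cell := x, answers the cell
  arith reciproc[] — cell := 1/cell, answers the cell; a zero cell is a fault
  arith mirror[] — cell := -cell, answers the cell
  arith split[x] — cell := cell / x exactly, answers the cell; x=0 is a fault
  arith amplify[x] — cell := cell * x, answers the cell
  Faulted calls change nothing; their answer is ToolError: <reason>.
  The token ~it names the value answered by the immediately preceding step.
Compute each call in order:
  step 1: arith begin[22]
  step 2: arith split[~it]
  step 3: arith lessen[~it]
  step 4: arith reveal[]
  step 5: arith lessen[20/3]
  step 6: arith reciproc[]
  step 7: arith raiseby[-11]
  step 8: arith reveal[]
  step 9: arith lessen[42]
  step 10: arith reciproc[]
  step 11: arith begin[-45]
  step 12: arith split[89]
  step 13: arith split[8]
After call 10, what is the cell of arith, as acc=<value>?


Using arith begin passing x→22, and see 22.
Now I run arith split passing x→~it, which returns 1.
I run arith lessen passing x→~it, and see 0.
I call arith reveal, and observe 0.
I run arith lessen passing x→20/3, and observe -20/3.
I invoke arith reciproc, — result: -3/20.
Calling arith raiseby passing x→-11, — result: -223/20.
Calling arith reveal(), and get -223/20.
I try arith lessen passing x→42, and get -1063/20.
I run arith reciproc, — result: -20/1063.
I call arith begin passing x→-45, and see -45.
I call arith split passing x→89, and see -45/89.
Using arith split passing x→8, and see -45/712.

Answer: acc=-20/1063


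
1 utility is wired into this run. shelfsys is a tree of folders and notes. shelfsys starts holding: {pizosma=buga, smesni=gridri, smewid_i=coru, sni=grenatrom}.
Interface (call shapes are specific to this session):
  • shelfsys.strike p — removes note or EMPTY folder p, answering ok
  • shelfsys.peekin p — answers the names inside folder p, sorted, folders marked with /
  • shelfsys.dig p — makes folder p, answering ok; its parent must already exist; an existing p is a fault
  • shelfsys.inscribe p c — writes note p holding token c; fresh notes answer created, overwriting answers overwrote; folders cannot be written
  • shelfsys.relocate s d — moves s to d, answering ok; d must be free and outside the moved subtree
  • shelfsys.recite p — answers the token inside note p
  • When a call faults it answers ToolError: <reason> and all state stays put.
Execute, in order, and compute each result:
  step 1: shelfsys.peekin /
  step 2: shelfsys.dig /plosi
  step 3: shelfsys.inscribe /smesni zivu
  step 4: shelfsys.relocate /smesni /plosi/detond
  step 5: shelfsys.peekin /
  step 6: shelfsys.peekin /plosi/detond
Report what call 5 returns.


·→ peekin(p='/')
·← [pizosma, smesni, smewid_i, sni]
·→ dig(p='/plosi')
·← ok
·→ inscribe(p='/smesni', c='zivu')
·← overwrote
·→ relocate(s='/smesni', d='/plosi/detond')
·← ok
·→ peekin(p='/')
·← [pizosma, plosi/, smewid_i, sni]
·→ peekin(p='/plosi/detond')
·← ToolError: not a directory

Answer: [pizosma, plosi/, smewid_i, sni]


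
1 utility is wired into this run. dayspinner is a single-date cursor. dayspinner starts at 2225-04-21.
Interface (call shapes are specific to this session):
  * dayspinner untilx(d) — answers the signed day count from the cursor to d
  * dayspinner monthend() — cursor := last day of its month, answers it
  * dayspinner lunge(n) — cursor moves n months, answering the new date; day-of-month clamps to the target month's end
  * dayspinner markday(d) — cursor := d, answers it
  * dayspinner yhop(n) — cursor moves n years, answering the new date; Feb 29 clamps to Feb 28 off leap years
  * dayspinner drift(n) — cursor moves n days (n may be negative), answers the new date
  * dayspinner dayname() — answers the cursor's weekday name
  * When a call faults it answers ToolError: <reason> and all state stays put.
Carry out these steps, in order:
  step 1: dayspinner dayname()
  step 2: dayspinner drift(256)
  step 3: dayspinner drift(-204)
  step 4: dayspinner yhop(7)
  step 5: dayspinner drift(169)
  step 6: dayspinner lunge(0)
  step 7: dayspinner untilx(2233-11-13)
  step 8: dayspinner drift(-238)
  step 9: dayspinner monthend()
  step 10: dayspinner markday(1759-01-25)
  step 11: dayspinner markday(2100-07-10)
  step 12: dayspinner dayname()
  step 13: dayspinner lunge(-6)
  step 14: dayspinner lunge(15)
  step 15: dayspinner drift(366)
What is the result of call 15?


Answer: 2102-04-11

Derivation:
→ dayspinner dayname()
← Thursday
→ dayspinner drift(n: 256)
← 2226-01-02
→ dayspinner drift(n: -204)
← 2225-06-12
→ dayspinner yhop(n: 7)
← 2232-06-12
→ dayspinner drift(n: 169)
← 2232-11-28
→ dayspinner lunge(n: 0)
← 2232-11-28
→ dayspinner untilx(d: 2233-11-13)
← 350
→ dayspinner drift(n: -238)
← 2232-04-04
→ dayspinner monthend()
← 2232-04-30
→ dayspinner markday(d: 1759-01-25)
← 1759-01-25
→ dayspinner markday(d: 2100-07-10)
← 2100-07-10
→ dayspinner dayname()
← Saturday
→ dayspinner lunge(n: -6)
← 2100-01-10
→ dayspinner lunge(n: 15)
← 2101-04-10
→ dayspinner drift(n: 366)
← 2102-04-11


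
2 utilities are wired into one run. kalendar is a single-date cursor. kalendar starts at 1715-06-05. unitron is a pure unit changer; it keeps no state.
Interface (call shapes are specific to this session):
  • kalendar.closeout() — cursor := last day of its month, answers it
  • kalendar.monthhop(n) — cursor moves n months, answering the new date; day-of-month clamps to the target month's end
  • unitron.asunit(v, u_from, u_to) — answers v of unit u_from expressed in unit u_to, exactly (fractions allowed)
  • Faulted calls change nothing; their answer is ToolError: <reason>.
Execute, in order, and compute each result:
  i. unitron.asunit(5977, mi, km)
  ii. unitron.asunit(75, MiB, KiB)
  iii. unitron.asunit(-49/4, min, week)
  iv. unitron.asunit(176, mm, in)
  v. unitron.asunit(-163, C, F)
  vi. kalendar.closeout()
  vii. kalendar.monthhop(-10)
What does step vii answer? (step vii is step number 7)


Answer: 1714-08-30

Derivation:
;; 1. unitron.asunit(v='5977', u_from='mi', u_to='km') => 150297642/15625
;; 2. unitron.asunit(v='75', u_from='MiB', u_to='KiB') => 76800
;; 3. unitron.asunit(v='-49/4', u_from='min', u_to='week') => -7/5760
;; 4. unitron.asunit(v='176', u_from='mm', u_to='in') => 880/127
;; 5. unitron.asunit(v='-163', u_from='C', u_to='F') => -1307/5
;; 6. kalendar.closeout() => 1715-06-30
;; 7. kalendar.monthhop(n='-10') => 1714-08-30


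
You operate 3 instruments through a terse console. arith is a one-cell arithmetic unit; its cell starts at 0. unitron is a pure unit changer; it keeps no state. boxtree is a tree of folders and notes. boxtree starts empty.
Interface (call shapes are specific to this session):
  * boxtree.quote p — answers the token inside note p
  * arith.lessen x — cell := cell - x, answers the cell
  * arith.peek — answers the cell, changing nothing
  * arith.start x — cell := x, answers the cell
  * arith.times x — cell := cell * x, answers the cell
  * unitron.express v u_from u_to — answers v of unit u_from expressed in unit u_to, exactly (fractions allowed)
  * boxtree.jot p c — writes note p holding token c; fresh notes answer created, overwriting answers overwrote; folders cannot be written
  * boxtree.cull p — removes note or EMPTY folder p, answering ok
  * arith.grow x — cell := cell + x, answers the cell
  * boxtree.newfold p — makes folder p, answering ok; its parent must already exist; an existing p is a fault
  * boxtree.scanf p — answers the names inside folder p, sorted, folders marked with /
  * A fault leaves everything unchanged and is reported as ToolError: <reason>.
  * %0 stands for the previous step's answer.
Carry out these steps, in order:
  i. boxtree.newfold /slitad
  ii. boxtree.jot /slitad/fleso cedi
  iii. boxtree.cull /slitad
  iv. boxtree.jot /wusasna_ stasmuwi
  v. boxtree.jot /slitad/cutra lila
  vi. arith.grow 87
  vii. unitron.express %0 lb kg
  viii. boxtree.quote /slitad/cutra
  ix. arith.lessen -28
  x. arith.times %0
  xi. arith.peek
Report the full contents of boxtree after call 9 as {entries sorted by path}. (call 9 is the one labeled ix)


==> boxtree.newfold(/slitad)
<== ok
==> boxtree.jot(/slitad/fleso, cedi)
<== created
==> boxtree.cull(/slitad)
<== ToolError: not empty
==> boxtree.jot(/wusasna_, stasmuwi)
<== created
==> boxtree.jot(/slitad/cutra, lila)
<== created
==> arith.grow(87)
<== 87
==> unitron.express(%0, lb, kg)
<== 3946253619/100000000
==> boxtree.quote(/slitad/cutra)
<== lila
==> arith.lessen(-28)
<== 115
==> arith.times(%0)
<== 13225
==> arith.peek()
<== 13225

Answer: {slitad/, slitad/cutra=lila, slitad/fleso=cedi, wusasna_=stasmuwi}


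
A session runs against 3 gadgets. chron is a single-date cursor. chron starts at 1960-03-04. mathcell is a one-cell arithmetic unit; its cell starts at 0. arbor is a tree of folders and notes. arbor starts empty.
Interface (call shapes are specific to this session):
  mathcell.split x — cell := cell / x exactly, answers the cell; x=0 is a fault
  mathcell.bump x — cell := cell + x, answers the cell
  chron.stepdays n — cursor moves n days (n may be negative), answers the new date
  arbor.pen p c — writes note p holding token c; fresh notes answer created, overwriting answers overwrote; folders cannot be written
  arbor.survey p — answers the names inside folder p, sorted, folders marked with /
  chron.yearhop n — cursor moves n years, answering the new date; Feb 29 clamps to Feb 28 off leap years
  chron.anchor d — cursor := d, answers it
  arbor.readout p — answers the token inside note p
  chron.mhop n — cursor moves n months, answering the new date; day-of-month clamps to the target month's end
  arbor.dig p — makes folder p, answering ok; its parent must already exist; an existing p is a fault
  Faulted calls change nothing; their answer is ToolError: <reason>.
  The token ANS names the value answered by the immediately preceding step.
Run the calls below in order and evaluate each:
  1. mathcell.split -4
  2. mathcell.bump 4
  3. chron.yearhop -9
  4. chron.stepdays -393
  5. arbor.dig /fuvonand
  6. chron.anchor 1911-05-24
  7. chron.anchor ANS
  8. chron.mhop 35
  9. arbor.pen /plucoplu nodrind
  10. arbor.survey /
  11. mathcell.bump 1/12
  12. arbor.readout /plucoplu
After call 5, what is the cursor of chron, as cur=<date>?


Answer: cur=1950-02-04

Derivation:
Calling mathcell.split with x: -4, giving 0.
Next I call mathcell.bump with x: 4, yielding 4.
Next I call chron.yearhop with n: -9, giving 1951-03-04.
Using chron.stepdays with n: -393, and see 1950-02-04.
I run arbor.dig with p: /fuvonand, yielding ok.
Using chron.anchor with d: 1911-05-24, and get 1911-05-24.
Invoking chron.anchor with d: ANS, and see 1911-05-24.
I use chron.mhop with n: 35, and observe 1914-04-24.
I try arbor.pen with p: /plucoplu, c: nodrind: created.
I run arbor.survey with p: /, which returns [fuvonand/, plucoplu].
I call mathcell.bump with x: 1/12, and get 49/12.
I use arbor.readout with p: /plucoplu, giving nodrind.


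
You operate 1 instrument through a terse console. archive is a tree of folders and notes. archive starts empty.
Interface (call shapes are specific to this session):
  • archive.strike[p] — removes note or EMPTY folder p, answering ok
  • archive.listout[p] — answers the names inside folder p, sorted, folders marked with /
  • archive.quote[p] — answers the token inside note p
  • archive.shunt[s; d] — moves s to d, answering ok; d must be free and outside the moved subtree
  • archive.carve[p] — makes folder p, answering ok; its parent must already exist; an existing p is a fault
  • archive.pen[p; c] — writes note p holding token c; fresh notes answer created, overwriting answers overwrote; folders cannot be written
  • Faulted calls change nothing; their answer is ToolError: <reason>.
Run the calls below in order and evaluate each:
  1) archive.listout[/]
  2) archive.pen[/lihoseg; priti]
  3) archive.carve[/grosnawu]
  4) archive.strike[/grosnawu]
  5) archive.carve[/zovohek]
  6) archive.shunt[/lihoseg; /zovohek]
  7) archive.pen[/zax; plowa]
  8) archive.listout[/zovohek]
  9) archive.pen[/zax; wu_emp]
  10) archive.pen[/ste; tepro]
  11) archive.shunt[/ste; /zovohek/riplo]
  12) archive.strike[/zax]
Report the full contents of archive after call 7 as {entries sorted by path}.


Answer: {lihoseg=priti, zax=plowa, zovohek/}

Derivation:
[in] listout p=/
  []
[in] pen p=/lihoseg c=priti
  created
[in] carve p=/grosnawu
  ok
[in] strike p=/grosnawu
  ok
[in] carve p=/zovohek
  ok
[in] shunt s=/lihoseg d=/zovohek
  ToolError: exists
[in] pen p=/zax c=plowa
  created
[in] listout p=/zovohek
  []
[in] pen p=/zax c=wu_emp
  overwrote
[in] pen p=/ste c=tepro
  created
[in] shunt s=/ste d=/zovohek/riplo
  ok
[in] strike p=/zax
  ok
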